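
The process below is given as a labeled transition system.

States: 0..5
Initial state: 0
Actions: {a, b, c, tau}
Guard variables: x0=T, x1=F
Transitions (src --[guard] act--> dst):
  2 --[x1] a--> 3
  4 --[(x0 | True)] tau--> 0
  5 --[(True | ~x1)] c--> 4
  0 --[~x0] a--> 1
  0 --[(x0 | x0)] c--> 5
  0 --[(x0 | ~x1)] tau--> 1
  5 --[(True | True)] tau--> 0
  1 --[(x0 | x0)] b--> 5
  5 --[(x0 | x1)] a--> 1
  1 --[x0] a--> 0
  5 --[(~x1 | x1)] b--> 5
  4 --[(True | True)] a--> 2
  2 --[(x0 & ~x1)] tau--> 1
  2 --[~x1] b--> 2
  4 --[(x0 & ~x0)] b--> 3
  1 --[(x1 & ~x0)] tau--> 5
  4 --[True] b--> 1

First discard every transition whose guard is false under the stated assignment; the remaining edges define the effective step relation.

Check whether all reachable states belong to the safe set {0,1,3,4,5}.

Answer: INVARIANT VIOLATED at state 2

Trace:
Allowed set {0,1,3,4,5}
R = {0,1,2,4,5}
  0: safe
  1: safe
  2: VIOLATES
  4: safe
  5: safe
counterexample path to 2: c·c·a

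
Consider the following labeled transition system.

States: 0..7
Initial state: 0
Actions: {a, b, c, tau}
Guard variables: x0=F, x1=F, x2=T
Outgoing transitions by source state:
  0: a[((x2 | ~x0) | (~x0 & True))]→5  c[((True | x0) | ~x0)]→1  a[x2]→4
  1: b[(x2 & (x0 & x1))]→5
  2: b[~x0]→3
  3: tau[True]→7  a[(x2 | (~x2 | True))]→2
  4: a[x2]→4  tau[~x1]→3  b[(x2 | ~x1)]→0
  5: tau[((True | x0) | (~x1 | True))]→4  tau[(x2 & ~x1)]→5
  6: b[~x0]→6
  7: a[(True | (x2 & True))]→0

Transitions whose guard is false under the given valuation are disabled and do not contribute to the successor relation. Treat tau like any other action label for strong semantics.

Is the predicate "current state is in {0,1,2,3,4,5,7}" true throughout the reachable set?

Inv-set: {0,1,2,3,4,5,7}
R = {0,1,2,3,4,5,7}
  0: safe
  1: safe
  2: safe
  3: safe
  4: safe
  5: safe
  7: safe

Answer: INVARIANT HOLDS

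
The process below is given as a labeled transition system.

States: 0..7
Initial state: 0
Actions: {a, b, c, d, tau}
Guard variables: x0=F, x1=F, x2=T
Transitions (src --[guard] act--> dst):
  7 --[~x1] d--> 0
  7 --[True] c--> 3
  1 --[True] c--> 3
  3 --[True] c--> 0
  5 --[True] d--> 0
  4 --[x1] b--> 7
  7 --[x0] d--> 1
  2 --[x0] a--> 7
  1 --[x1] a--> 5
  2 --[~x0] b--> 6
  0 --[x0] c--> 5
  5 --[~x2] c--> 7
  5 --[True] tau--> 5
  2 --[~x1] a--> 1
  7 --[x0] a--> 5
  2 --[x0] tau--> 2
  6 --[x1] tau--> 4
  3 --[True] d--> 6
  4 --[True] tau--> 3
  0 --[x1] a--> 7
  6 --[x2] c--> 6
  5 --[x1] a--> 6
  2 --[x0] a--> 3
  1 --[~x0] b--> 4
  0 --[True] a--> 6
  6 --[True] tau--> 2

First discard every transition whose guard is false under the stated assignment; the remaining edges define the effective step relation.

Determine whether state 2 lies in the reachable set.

After dropping false guards: 14 live edges.
depth 0: {0}
depth 1: {6}  now seen {0,6}
depth 2: {2}  now seen {0,2,6}
depth 3: {1}  now seen {0,1,2,6}
depth 4: {3,4}  now seen {0,1,2,3,4,6}
Reach set: {0,1,2,3,4,6}
witness 2: a·tau

Answer: REACHABLE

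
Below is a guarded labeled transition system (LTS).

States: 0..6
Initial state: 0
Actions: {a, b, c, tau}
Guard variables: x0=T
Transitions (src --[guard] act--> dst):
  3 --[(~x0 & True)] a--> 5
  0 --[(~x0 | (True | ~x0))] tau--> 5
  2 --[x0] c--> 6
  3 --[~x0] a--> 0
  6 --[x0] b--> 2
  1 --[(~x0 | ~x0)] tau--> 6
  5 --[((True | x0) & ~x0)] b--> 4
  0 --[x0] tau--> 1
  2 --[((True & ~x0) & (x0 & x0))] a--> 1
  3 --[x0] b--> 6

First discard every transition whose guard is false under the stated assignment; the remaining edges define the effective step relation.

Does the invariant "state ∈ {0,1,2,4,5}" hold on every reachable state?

Inv-set: {0,1,2,4,5}
R = {0,1,5}
  0: ✓
  1: ✓
  5: ✓

Answer: INVARIANT HOLDS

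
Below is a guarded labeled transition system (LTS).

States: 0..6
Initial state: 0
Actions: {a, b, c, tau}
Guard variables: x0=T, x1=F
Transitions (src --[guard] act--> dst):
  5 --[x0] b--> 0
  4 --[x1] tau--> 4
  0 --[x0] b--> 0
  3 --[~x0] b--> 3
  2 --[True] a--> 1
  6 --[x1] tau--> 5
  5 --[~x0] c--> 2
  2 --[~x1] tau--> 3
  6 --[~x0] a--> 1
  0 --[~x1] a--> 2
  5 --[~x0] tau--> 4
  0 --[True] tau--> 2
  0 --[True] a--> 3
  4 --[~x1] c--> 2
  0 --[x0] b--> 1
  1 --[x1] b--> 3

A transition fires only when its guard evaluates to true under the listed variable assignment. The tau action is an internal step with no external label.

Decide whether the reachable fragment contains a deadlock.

Answer: DEADLOCK at state 1

Trace:
R = {0,1,2,3}
  0: a→2  a→3  b→0  b→1  tau→2  [5 exit(s)]
  1: ∅  [deadlock]
  2: a→1  tau→3  [2 exit(s)]
  3: ∅  [deadlock]
trace reaching 1: b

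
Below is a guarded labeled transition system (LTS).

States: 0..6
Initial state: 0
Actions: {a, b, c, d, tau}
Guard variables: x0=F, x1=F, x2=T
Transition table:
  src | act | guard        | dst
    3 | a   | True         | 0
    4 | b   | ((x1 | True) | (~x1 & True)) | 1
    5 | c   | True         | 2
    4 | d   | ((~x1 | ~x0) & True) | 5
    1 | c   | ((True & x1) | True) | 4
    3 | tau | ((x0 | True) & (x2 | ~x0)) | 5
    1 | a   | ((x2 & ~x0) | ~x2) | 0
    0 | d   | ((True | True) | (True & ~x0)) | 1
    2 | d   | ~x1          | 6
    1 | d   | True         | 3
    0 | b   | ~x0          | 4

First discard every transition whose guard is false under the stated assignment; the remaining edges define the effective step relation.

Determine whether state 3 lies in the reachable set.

Answer: REACHABLE

Trace:
After dropping false guards: 11 live edges.
depth 0: {0}
depth 1: {1,4}  cumulative {0,1,4}
depth 2: {3,5}  cumulative {0,1,3,4,5}
depth 3: {2}  cumulative {0,1,2,3,4,5}
depth 4: {6}  cumulative {0,1,2,3,4,5,6}
Reach set: {0,1,2,3,4,5,6}
Path to 3: d·d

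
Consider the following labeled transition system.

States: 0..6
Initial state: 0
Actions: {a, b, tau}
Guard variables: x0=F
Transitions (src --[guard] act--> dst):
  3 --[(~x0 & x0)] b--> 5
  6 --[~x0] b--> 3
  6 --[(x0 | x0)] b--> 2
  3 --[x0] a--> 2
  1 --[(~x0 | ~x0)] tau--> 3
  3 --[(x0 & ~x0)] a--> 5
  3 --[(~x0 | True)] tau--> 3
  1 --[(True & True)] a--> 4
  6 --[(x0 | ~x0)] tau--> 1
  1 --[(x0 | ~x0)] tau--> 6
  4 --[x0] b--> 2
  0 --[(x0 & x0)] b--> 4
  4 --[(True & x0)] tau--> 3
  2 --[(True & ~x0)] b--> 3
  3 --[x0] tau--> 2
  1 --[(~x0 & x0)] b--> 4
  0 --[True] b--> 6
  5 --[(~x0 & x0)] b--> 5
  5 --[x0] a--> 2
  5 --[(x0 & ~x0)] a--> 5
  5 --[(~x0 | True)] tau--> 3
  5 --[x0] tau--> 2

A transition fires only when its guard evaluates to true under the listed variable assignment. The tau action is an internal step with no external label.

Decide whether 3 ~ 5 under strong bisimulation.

Refine partition for ~:
  round 0: {{0,1,2,3,4,5,6}}
  round 1: {{0,2},{1},{3,5},{4},{6}}
  round 2: {{0},{1},{2},{3,5},{4},{6}}
6 equivalence class(es) (converged in 3)
class of 3: {3,5}; class of 5: {3,5}

Answer: BISIMILAR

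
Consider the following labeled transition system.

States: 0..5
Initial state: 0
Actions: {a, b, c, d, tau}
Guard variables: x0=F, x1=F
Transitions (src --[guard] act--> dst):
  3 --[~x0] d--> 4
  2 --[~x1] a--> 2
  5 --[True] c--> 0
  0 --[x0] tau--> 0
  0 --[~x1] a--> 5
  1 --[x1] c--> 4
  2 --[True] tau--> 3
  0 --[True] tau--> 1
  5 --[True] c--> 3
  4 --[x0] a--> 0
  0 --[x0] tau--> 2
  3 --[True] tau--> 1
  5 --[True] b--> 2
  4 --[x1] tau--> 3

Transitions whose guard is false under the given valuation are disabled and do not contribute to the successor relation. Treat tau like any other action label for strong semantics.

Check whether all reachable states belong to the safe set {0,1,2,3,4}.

Allowed set {0,1,2,3,4}
Reachable = {0,1,2,3,4,5}
  0: safe
  1: safe
  2: safe
  3: safe
  4: safe
  5: outside
counterexample path to 5: a

Answer: INVARIANT VIOLATED at state 5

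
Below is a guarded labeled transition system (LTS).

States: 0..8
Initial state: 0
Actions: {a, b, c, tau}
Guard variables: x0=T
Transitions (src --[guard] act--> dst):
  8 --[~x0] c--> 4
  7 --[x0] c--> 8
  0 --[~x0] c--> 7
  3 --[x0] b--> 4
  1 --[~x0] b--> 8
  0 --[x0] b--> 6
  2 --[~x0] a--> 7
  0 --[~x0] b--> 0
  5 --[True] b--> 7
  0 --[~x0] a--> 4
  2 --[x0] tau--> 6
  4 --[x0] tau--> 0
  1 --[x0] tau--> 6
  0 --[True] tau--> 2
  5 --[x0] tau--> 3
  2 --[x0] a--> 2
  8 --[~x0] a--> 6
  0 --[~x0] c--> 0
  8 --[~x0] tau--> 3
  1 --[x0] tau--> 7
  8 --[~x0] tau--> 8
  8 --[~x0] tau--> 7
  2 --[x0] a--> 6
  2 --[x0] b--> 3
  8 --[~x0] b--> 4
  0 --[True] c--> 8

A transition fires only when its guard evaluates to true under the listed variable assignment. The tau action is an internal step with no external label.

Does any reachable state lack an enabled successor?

Answer: DEADLOCK at state 6

Analysis:
R = {0,2,3,4,6,8}
  0: b→6  c→8  tau→2  [deg 3]
  2: a→2  a→6  b→3  tau→6  [deg 4]
  3: b→4  [deg 1]
  4: tau→0  [deg 1]
  6: ∅  [no exit]
  8: ∅  [no exit]
trace reaching 6: b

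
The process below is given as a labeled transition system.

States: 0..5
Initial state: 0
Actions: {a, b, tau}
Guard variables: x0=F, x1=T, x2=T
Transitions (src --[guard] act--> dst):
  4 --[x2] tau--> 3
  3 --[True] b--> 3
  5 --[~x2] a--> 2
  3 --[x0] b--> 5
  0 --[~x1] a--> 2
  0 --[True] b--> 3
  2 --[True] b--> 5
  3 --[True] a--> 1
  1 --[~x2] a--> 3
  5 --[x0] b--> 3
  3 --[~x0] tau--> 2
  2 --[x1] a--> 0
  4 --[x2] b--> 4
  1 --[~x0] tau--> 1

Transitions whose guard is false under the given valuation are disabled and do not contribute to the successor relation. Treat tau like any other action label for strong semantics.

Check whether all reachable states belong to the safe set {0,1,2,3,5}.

Inv-set: {0,1,2,3,5}
Reachable = {0,1,2,3,5}
  0: ✓
  1: ✓
  2: ✓
  3: ✓
  5: ✓

Answer: INVARIANT HOLDS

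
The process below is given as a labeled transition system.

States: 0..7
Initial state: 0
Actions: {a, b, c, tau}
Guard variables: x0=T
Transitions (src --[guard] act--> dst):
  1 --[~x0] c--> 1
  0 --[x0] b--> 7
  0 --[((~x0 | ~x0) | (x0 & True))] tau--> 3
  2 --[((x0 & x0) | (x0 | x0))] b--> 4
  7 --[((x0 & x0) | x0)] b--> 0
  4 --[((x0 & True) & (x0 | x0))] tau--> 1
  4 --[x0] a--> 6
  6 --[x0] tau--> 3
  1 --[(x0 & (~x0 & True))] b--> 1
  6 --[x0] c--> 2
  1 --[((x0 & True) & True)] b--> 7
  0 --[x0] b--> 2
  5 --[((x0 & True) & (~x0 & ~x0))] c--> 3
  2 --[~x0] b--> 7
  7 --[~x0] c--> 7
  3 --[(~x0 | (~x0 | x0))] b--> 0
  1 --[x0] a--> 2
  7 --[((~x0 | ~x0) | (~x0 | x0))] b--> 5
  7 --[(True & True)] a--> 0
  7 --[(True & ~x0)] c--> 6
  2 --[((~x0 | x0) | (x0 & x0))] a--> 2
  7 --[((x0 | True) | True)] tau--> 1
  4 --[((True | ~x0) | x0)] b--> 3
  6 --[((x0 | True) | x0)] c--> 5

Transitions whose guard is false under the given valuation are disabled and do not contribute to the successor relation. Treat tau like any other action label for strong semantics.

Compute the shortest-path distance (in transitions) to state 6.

Answer: 3

Trace:
Layered search for 6:
  depth 0: {0}
  depth 1: {2,3,7}
  depth 2: {1,4,5}
  depth 3: {6}
first hit 6 at d=3 via b·b·a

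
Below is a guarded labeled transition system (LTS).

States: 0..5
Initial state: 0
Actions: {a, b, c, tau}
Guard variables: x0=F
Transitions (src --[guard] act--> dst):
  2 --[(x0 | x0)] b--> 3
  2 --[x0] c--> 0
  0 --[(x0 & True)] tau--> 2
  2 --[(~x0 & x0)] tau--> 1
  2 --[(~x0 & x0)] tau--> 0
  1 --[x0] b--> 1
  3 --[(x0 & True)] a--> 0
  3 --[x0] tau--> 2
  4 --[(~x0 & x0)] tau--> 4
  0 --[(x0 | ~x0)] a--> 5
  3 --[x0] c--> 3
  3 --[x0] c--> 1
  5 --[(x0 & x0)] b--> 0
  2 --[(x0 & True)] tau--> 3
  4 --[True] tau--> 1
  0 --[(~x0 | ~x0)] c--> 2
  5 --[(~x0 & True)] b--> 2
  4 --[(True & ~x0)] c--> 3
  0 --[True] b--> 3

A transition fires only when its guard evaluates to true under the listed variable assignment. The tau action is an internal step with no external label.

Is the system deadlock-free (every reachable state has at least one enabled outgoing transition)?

Reachable = {0,2,3,5}
  0: a→5  b→3  c→2  [3 exit(s)]
  2: ∅  [no exit]
  3: ∅  [no exit]
  5: b→2  [1 exit(s)]
trace reaching 2: c

Answer: DEADLOCK at state 2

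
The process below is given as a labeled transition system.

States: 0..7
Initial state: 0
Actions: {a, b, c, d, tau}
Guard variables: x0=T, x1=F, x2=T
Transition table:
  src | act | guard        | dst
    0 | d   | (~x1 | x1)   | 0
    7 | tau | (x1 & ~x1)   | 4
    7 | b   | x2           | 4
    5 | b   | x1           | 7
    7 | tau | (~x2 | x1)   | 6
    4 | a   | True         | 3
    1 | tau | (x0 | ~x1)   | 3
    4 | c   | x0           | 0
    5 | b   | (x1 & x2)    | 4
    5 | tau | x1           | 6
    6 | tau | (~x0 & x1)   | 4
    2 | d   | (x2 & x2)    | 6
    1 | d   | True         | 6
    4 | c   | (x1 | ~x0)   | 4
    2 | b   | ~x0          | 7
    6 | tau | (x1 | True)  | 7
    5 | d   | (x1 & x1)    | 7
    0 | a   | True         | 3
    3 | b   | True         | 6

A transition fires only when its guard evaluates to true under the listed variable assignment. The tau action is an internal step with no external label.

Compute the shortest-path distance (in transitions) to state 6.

Layered search for 6:
  Layer 0: {0}
  Layer 1: {3}
  Layer 2: {6}
depth(6)=2, e.g. a·b

Answer: 2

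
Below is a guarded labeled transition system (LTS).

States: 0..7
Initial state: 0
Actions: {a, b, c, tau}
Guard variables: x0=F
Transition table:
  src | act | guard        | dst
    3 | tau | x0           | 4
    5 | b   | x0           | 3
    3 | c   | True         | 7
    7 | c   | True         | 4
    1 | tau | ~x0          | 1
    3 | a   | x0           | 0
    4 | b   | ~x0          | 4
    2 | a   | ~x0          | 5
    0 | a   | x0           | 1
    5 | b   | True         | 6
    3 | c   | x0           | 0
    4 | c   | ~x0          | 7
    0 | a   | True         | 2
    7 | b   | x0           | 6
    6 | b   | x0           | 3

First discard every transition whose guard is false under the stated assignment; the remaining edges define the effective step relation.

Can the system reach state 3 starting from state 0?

Guard filter leaves 8 enabled edge(s).
L0 = {0}
L1 = {2}  total {0,2}
L2 = {5}  total {0,2,5}
L3 = {6}  total {0,2,5,6}
Reach set: {0,2,5,6}

Answer: UNREACHABLE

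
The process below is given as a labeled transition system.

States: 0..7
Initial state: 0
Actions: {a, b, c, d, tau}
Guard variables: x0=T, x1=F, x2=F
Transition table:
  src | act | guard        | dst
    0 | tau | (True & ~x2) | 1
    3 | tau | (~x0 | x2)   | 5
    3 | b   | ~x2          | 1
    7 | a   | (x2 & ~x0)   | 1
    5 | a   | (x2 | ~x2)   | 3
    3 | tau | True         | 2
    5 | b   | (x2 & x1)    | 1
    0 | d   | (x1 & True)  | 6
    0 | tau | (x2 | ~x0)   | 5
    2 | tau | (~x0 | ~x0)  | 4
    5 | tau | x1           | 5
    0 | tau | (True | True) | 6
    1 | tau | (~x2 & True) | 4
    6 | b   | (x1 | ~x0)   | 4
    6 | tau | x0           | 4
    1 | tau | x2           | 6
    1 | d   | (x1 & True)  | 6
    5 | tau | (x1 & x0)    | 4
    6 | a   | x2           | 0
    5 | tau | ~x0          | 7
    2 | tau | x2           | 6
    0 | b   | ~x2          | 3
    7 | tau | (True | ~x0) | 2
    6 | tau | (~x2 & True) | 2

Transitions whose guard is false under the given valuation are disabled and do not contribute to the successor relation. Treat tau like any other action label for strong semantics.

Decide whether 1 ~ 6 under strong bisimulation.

Answer: BISIMILAR

Analysis:
Compute ~ classes (split until stable):
  P[0] = {{0,1,2,3,4,5,6,7}}
  P[1] = {{0,3},{1,6,7},{2,4},{5}}
  P[2] = {{0},{1,6,7},{2,4},{3},{5}}
Fixed point at round 3; 5 class(es).
class of 1: {1,6,7}; class of 6: {1,6,7}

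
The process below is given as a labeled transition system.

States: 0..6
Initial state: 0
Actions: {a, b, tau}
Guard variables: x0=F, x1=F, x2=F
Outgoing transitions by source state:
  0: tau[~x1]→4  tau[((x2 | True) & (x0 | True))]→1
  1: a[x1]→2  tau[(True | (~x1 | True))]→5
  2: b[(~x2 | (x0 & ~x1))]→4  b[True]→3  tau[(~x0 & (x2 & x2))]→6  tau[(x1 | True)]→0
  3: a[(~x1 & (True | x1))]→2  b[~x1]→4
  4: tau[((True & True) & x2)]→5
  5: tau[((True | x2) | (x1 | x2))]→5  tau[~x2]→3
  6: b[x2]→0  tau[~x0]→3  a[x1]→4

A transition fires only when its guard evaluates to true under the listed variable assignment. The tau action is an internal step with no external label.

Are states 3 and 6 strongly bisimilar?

Answer: NOT BISIMILAR

Analysis:
Compute ~ classes (split until stable):
  round 0: {{0,1,2,3,4,5,6}}
  round 1: {{0,1,5,6},{2},{3},{4}}
  round 2: {{0},{1},{2},{3},{4},{5},{6}}
stable after 3 split(s): 7 block(s)
class of 3: {3}; class of 6: {6}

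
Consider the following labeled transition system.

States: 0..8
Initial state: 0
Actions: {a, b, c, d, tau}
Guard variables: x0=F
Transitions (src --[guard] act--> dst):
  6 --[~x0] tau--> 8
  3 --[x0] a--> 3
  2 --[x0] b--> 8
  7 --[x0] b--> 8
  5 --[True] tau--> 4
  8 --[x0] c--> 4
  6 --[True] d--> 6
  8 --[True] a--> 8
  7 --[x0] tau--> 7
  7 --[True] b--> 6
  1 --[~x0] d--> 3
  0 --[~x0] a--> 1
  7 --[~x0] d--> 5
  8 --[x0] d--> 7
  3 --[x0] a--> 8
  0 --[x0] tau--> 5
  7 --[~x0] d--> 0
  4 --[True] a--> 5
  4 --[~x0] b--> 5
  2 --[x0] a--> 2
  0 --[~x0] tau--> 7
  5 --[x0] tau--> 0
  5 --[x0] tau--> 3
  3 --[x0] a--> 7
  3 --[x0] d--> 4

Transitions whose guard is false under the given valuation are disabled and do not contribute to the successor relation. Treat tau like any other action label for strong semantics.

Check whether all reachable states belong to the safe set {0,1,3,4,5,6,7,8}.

Answer: INVARIANT HOLDS

Working:
Allowed set {0,1,3,4,5,6,7,8}
Reach set: {0,1,3,4,5,6,7,8}
  0: ✓
  1: ✓
  3: ✓
  4: ✓
  5: ✓
  6: ✓
  7: ✓
  8: ✓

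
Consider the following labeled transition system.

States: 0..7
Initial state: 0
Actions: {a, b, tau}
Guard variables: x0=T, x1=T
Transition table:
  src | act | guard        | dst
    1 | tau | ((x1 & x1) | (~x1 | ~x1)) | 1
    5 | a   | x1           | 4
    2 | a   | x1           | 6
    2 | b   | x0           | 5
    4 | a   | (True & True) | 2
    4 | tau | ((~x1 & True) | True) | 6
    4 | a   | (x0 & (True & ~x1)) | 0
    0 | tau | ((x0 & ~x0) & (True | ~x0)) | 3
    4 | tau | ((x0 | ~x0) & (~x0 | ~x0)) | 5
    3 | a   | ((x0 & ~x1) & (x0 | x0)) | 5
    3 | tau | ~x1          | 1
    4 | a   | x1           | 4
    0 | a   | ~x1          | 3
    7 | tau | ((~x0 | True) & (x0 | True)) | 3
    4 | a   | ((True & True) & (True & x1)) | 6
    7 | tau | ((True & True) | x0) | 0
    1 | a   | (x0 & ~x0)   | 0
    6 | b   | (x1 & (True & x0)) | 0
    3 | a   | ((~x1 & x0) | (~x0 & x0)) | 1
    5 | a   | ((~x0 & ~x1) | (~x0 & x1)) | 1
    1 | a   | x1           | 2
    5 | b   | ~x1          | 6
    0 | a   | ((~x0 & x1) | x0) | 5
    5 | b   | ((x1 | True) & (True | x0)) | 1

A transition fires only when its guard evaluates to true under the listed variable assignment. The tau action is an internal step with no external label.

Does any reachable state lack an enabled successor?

Answer: DEADLOCK-FREE

Working:
Reach set: {0,1,2,4,5,6}
  0: a→5  [1 out]
  1: a→2  tau→1  [2 out]
  2: a→6  b→5  [2 out]
  4: a→2  a→4  a→6  tau→6  [4 out]
  5: a→4  b→1  [2 out]
  6: b→0  [1 out]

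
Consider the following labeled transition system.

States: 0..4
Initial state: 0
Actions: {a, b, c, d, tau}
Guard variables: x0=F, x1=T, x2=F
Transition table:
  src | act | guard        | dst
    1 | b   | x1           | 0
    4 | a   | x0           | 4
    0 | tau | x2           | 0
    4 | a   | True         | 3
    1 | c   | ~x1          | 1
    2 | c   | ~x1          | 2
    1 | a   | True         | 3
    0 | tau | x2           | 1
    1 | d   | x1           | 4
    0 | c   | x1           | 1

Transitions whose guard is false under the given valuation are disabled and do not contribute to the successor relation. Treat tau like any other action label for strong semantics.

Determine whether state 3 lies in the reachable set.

Guard filter leaves 5 enabled edge(s).
L0 = {0}
L1 = {1}  cumulative {0,1}
L2 = {3,4}  cumulative {0,1,3,4}
Reach set: {0,1,3,4}
witness 3: c·a

Answer: REACHABLE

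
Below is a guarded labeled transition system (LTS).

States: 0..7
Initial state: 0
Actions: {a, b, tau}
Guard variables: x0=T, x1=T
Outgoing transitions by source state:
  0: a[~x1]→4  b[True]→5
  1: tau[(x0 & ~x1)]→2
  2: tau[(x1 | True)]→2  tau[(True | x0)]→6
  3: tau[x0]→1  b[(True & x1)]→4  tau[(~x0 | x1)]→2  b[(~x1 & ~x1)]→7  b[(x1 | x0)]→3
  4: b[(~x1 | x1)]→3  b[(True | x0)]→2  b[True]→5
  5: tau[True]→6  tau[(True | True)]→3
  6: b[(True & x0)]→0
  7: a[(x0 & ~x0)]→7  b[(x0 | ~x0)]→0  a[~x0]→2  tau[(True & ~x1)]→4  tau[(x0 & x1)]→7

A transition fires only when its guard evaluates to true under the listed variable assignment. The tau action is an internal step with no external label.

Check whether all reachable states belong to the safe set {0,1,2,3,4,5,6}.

Allowed set {0,1,2,3,4,5,6}
Reach set: {0,1,2,3,4,5,6}
  0: ok
  1: ok
  2: ok
  3: ok
  4: ok
  5: ok
  6: ok

Answer: INVARIANT HOLDS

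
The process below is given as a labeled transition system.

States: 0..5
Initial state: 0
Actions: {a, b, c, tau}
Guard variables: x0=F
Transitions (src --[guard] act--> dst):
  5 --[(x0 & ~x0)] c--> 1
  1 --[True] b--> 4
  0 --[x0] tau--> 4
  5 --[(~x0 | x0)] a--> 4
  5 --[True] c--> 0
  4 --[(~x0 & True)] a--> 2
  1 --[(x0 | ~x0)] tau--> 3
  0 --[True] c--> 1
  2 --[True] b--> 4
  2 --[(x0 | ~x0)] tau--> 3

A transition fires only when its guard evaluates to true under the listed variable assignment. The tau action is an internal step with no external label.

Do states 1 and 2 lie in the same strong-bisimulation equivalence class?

Compute ~ classes (split until stable):
  π0 = {{0,1,2,3,4,5}}
  π1 = {{0},{1,2},{3},{4},{5}}
stable after 2 split(s): 5 block(s)
1∈{1,2}, 2∈{1,2}

Answer: BISIMILAR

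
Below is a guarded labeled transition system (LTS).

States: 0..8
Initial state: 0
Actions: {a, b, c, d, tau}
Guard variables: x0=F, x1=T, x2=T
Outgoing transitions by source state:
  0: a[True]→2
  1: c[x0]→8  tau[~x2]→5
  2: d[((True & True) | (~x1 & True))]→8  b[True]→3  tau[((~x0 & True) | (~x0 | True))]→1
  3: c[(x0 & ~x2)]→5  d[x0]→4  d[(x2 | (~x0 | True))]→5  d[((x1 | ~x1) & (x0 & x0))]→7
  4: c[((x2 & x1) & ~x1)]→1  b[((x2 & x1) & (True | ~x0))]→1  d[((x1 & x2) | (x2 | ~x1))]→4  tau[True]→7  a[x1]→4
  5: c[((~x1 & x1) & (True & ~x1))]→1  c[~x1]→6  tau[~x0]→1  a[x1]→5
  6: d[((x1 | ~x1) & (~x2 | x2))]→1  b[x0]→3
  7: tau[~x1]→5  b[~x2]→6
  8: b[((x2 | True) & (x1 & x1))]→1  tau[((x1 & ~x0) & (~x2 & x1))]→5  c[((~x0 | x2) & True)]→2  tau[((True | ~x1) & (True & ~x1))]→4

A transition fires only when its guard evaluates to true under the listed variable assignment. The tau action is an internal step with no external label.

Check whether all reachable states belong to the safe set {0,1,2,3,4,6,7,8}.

Safe = {0,1,2,3,4,6,7,8}
R = {0,1,2,3,5,8}
  0: ✓
  1: ✓
  2: ✓
  3: ✓
  5: ✗ unsafe
  8: ✓
witness against invariant: a·b·d → 5

Answer: INVARIANT VIOLATED at state 5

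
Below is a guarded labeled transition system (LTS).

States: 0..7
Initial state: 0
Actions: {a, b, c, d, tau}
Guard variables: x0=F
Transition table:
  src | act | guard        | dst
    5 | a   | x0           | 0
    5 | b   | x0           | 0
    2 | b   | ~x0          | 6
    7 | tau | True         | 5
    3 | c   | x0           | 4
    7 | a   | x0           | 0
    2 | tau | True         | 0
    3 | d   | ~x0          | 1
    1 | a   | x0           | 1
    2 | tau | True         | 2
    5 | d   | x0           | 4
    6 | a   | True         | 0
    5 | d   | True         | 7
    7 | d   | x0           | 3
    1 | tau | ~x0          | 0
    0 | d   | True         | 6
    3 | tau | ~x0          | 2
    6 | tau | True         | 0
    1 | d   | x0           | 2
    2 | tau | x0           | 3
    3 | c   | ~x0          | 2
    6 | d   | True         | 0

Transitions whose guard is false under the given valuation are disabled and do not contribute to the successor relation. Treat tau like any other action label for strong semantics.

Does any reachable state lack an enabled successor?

Reachable = {0,6}
  0: d→6  [1 exit(s)]
  6: a→0  d→0  tau→0  [3 exit(s)]

Answer: DEADLOCK-FREE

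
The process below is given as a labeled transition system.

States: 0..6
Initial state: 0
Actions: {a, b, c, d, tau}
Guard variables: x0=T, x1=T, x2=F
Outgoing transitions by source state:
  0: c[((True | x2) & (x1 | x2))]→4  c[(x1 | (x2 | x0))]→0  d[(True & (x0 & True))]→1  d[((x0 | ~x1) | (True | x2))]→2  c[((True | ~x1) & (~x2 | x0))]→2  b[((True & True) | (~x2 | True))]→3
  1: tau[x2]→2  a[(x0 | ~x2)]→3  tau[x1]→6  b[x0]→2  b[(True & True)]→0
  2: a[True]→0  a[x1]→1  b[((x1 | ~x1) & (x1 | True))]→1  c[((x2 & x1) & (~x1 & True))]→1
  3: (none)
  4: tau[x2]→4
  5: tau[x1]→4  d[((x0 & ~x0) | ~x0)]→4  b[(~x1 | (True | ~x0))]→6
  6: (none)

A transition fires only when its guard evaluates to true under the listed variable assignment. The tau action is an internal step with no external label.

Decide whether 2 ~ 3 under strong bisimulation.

Bisimulation quotient by refinement:
  π0 = {{0,1,2,3,4,5,6}}
  π1 = {{0},{1},{2},{3,4,6},{5}}
Fixed point at round 2; 5 class(es).
[2]={2}  [3]={3,4,6}

Answer: NOT BISIMILAR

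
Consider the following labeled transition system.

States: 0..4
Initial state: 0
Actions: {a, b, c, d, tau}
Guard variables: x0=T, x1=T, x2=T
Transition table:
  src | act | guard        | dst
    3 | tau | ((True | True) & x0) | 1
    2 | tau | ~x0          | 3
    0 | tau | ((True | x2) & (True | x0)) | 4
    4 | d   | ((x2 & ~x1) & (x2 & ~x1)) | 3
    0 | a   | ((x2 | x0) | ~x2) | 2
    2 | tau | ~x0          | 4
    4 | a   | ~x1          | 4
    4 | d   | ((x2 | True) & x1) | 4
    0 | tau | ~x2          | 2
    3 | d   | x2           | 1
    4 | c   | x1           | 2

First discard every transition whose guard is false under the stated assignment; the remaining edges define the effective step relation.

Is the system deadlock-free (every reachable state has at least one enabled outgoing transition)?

Answer: DEADLOCK at state 2

Trace:
Reach set: {0,2,4}
  0: a→2  tau→4  [deg 2]
  2: ∅  [deadlock]
  4: c→2  d→4  [deg 2]
Path to 2: a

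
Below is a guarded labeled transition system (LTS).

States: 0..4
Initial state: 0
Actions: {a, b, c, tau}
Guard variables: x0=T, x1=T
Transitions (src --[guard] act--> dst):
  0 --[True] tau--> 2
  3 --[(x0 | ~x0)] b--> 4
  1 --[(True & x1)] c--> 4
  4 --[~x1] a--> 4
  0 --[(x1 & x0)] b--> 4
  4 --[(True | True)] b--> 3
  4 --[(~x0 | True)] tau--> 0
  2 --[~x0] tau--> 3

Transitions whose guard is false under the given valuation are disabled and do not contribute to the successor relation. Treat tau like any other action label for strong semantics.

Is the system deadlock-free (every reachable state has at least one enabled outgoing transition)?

Answer: DEADLOCK at state 2

Trace:
Reachable = {0,2,3,4}
  0: b→4  tau→2  [2 out]
  2: ∅  [deadlock]
  3: b→4  [1 out]
  4: b→3  tau→0  [2 out]
Path to 2: tau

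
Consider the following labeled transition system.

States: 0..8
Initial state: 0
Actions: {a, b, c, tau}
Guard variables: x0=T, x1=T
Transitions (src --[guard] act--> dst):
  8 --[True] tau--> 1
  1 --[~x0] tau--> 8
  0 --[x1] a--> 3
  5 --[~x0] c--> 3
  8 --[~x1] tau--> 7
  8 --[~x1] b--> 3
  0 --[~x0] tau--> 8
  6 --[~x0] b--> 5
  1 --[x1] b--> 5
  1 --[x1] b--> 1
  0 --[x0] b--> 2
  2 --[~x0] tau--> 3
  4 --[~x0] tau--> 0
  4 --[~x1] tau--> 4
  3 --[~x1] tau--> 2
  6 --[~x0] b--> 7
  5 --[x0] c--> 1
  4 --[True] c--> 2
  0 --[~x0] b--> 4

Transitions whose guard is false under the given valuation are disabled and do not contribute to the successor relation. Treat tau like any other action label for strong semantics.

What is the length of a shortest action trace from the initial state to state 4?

Layered search for 4:
  Layer 0: {0}
  Layer 1: {2,3}
4 never appears.

Answer: UNREACHABLE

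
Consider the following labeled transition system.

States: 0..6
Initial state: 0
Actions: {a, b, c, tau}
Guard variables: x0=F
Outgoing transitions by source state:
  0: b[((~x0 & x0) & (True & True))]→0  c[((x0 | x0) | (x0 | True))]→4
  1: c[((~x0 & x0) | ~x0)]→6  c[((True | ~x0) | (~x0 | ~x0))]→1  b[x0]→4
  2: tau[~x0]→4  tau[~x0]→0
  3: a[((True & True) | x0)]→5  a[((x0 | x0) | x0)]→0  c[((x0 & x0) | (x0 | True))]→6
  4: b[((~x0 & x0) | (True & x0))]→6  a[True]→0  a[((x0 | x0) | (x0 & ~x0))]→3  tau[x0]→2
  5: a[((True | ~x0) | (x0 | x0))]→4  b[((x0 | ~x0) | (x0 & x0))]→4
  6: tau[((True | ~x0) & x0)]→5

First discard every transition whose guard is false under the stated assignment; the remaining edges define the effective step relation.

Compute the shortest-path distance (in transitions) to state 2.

Answer: UNREACHABLE

Analysis:
BFS to 2:
  L0 = {0}
  L1 = {4}
2 never appears.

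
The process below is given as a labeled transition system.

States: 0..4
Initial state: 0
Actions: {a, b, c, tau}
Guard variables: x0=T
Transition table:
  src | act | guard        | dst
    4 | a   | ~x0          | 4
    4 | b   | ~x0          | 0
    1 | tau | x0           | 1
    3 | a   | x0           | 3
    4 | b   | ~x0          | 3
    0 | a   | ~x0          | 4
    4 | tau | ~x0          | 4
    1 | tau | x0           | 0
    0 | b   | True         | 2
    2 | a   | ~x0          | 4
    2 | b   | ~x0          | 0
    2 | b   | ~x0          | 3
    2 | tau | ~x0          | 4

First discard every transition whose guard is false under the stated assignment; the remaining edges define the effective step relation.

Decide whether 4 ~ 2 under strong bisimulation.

Refine partition for ~:
  π0 = {{0,1,2,3,4}}
  π1 = {{0},{1},{2,4},{3}}
4 equivalence class(es) (converged in 2)
4∈{2,4}, 2∈{2,4}

Answer: BISIMILAR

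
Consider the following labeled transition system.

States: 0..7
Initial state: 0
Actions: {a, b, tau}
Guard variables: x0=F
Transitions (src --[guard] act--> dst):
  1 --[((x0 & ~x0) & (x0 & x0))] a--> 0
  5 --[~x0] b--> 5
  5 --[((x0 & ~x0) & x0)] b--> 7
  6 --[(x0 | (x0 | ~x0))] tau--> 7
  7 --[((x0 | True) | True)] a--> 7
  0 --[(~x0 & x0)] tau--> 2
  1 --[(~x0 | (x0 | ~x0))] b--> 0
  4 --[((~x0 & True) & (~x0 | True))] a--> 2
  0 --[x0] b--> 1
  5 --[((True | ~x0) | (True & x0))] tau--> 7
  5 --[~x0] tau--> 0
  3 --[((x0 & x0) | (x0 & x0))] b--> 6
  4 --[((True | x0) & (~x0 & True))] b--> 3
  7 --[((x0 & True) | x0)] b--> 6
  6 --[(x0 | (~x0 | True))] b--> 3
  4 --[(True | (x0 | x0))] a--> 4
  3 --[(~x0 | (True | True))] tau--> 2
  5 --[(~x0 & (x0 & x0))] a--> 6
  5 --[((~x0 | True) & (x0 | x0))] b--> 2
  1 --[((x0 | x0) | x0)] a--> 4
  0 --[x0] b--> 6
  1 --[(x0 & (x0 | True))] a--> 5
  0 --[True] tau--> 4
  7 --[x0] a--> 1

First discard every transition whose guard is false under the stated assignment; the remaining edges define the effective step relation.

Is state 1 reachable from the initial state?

Answer: UNREACHABLE

Working:
12 transition(s) survive guard evaluation.
L0 = {0}
L1 = {4}  total {0,4}
L2 = {2,3}  total {0,2,3,4}
Reachable = {0,2,3,4}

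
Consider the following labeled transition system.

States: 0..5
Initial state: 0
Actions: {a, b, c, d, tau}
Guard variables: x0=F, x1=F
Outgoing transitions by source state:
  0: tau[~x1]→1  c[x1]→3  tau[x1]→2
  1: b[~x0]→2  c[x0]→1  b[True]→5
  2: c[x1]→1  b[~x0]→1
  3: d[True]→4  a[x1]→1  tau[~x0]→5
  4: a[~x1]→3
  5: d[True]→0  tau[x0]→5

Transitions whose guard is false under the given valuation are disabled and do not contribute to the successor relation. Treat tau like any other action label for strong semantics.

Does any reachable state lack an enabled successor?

Answer: DEADLOCK-FREE

Analysis:
Reach set: {0,1,2,5}
  0: tau→1  [1 out]
  1: b→2  b→5  [2 out]
  2: b→1  [1 out]
  5: d→0  [1 out]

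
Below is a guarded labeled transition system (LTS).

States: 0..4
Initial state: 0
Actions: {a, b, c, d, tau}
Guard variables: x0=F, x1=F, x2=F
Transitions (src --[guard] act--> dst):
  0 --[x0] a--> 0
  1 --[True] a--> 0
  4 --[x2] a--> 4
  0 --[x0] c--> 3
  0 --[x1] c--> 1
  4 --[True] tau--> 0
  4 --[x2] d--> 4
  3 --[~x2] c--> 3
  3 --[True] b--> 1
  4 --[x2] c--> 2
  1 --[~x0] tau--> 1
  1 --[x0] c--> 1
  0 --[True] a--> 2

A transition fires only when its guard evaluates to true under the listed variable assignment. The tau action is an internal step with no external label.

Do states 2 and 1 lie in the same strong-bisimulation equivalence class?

Refine partition for ~:
  round 0: {{0,1,2,3,4}}
  round 1: {{0},{1},{2},{3},{4}}
5 equivalence class(es) (converged in 2)
[2]={2}  [1]={1}

Answer: NOT BISIMILAR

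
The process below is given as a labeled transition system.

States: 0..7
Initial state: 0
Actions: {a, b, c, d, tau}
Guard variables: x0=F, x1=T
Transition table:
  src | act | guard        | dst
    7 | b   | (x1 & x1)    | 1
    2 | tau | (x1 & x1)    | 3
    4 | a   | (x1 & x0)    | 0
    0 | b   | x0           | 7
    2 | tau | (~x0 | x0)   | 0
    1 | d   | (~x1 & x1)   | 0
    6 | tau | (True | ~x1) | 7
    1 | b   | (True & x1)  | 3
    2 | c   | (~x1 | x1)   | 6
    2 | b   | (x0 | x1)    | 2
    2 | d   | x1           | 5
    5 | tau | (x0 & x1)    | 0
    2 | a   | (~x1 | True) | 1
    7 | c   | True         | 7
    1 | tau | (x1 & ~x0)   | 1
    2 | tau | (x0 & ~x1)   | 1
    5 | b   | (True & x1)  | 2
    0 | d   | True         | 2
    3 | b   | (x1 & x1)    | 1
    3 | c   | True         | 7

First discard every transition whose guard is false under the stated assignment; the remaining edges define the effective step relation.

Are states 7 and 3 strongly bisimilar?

Answer: BISIMILAR

Analysis:
Bisimulation quotient by refinement:
  P[0] = {{0,1,2,3,4,5,6,7}}
  P[1] = {{0},{1},{2},{3,7},{4},{5},{6}}
Fixed point at round 2; 7 class(es).
class of 7: {3,7}; class of 3: {3,7}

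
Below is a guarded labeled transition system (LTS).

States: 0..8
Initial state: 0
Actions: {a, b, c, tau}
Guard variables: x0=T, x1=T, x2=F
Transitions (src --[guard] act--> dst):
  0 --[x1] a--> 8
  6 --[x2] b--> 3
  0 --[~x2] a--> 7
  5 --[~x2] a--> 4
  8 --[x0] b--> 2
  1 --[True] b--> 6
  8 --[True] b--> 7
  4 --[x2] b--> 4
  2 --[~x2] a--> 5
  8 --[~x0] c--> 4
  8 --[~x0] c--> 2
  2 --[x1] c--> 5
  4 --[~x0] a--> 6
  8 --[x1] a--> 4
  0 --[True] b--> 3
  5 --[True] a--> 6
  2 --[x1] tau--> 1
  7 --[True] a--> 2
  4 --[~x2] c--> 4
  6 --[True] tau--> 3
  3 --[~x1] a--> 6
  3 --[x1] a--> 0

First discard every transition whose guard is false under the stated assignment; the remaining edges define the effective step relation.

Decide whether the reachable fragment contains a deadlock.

Answer: DEADLOCK-FREE

Analysis:
Reachable = {0,1,2,3,4,5,6,7,8}
  0: a→7  a→8  b→3  [deg 3]
  1: b→6  [deg 1]
  2: a→5  c→5  tau→1  [deg 3]
  3: a→0  [deg 1]
  4: c→4  [deg 1]
  5: a→4  a→6  [deg 2]
  6: tau→3  [deg 1]
  7: a→2  [deg 1]
  8: a→4  b→2  b→7  [deg 3]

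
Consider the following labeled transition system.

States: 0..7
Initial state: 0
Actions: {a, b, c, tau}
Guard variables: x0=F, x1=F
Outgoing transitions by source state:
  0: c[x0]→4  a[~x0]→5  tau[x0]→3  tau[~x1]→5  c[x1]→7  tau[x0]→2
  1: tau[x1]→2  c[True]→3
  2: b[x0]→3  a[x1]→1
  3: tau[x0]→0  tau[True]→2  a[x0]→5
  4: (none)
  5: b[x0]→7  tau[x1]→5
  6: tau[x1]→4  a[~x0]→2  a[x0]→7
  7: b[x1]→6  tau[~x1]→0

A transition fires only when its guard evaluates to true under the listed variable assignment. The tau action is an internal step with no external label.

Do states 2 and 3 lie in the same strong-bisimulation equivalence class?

Bisimulation quotient by refinement:
  P[0] = {{0,1,2,3,4,5,6,7}}
  P[1] = {{0},{1},{2,4,5},{3,7},{6}}
  P[2] = {{0},{1},{2,4,5},{3},{6},{7}}
stable after 3 split(s): 6 block(s)
[2]={2,4,5}  [3]={3}

Answer: NOT BISIMILAR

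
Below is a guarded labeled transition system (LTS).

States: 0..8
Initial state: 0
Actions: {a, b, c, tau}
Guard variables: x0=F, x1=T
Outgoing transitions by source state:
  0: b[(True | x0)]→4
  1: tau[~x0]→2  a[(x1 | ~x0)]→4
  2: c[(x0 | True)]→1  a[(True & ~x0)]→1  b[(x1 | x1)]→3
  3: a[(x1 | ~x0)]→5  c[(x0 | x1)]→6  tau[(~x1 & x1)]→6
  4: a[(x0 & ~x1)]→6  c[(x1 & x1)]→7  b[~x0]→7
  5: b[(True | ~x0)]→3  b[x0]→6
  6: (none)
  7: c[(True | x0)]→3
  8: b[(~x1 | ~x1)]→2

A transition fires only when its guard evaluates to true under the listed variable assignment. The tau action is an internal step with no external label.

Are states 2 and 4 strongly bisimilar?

Refine partition for ~:
  P[0] = {{0,1,2,3,4,5,6,7,8}}
  P[1] = {{0,5},{1},{2},{3},{4},{6,8},{7}}
  P[2] = {{0},{1},{2},{3},{4},{5},{6,8},{7}}
Fixed point at round 3; 8 class(es).
class of 2: {2}; class of 4: {4}

Answer: NOT BISIMILAR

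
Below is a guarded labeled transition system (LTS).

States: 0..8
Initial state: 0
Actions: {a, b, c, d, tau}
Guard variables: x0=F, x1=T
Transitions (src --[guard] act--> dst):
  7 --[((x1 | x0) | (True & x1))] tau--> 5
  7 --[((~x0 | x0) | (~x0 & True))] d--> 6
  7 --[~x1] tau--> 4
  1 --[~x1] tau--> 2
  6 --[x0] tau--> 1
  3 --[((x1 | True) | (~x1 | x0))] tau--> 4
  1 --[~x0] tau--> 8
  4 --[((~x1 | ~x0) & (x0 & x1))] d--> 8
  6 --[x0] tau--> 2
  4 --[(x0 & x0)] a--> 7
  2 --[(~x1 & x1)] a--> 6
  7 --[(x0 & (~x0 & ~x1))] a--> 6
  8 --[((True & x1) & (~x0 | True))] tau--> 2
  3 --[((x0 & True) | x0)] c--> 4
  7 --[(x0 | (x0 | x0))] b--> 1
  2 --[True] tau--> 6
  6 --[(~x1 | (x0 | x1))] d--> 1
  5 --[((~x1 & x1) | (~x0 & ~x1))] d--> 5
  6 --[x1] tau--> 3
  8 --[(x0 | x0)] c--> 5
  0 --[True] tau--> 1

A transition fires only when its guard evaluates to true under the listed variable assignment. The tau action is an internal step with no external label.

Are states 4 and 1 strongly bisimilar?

Bisimulation quotient by refinement:
  round 0: {{0,1,2,3,4,5,6,7,8}}
  round 1: {{0,1,2,3,8},{4,5},{6,7}}
  round 2: {{0,1,8},{2},{3},{4,5},{6},{7}}
  round 3: {{0,1},{2},{3},{4,5},{6},{7},{8}}
  round 4: {{0},{1},{2},{3},{4,5},{6},{7},{8}}
Fixed point at round 5; 8 class(es).
4∈{4,5}, 1∈{1}

Answer: NOT BISIMILAR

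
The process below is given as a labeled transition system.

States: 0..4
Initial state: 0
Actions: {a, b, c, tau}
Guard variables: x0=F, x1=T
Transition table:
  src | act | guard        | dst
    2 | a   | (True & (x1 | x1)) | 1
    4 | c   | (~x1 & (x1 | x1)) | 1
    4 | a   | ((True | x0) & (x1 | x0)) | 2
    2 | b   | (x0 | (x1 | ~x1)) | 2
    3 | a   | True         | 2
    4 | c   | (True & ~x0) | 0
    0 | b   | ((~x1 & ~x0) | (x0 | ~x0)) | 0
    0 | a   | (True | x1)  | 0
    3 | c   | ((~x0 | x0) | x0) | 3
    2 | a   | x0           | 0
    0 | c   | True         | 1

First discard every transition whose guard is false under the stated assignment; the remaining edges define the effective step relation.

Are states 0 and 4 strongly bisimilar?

Compute ~ classes (split until stable):
  P[0] = {{0,1,2,3,4}}
  P[1] = {{0},{1},{2},{3,4}}
  P[2] = {{0},{1},{2},{3},{4}}
5 equivalence class(es) (converged in 3)
class of 0: {0}; class of 4: {4}

Answer: NOT BISIMILAR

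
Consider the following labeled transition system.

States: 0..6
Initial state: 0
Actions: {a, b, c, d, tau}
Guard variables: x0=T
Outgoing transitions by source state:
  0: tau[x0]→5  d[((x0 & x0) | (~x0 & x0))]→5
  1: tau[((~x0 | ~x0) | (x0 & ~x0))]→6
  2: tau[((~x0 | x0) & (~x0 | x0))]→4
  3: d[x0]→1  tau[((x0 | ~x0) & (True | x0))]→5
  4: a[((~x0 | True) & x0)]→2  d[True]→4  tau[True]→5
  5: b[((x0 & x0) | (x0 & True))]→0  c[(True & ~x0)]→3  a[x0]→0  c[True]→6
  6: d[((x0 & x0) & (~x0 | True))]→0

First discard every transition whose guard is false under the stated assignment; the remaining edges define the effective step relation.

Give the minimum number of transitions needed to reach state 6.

Layered search for 6:
  Layer 0: {0}
  Layer 1: {5}
  Layer 2: {6}
first hit 6 at d=2 via d·c

Answer: 2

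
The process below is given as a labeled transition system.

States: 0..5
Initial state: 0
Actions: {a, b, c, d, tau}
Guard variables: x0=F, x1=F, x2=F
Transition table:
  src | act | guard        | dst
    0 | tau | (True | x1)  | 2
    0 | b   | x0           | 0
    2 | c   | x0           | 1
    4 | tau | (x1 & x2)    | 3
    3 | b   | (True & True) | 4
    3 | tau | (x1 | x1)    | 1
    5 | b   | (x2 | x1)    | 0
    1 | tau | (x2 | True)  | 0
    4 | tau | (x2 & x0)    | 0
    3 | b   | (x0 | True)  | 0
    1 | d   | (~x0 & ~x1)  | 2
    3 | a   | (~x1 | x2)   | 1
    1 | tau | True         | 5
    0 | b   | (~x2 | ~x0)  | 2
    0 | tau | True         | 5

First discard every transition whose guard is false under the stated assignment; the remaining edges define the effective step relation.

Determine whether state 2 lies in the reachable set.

After dropping false guards: 9 live edges.
L0 = {0}
L1 = {2,5}  cumulative {0,2,5}
Reachable = {0,2,5}
trace reaching 2: tau

Answer: REACHABLE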